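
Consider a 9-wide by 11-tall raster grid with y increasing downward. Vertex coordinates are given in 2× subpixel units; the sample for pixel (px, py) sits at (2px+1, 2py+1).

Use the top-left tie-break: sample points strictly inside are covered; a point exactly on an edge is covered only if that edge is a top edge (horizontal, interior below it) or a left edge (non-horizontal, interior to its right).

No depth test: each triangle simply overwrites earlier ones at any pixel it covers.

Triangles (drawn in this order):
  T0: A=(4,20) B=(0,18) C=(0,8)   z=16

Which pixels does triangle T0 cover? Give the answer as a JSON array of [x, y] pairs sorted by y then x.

T0:
  2·area = 40
  edge (4, 20)→(0, 18): d=(-4,-2) top-left  bias=+0
  edge (0, 18)→(0, 8): d=(0,-10) top-left  bias=+0
  edge (0, 8)→(4, 20): d=(4,12) right/bottom  bias=-1
    (0,5)@(1, 11): e=[30,10,0] → ·  [on edge]
    (0,6)@(1, 13): e=[22,10,8] → #
    (1,6)@(3, 13): e=[26,30,-16] → ·
    (0,7)@(1, 15): e=[14,10,16] → #
    (1,7)@(3, 15): e=[18,30,-8] → ·
    (0,8)@(1, 17): e=[6,10,24] → #
    (1,8)@(3, 17): e=[10,30,0] → ·  [on edge]
    (0,9)@(1, 19): e=[-2,10,32] → ·
    (1,9)@(3, 19): e=[2,30,8] → #
    (2,9)@(5, 19): e=[6,50,-16] → ·
    (1,10)@(3, 21): e=[-6,30,16] → ·
  covered (4 px):
    · · · · · · · · ·
    · · · · · · · · ·
    · · · · · · · · ·
    · · · · · · · · ·
    · · · · · · · · ·
    · · · · · · · · ·
    # · · · · · · · ·
    # · · · · · · · ·
    # · · · · · · · ·
    · # · · · · · · ·
    · · · · · · · · ·

Result: [[0,6],[0,7],[0,8],[1,9]]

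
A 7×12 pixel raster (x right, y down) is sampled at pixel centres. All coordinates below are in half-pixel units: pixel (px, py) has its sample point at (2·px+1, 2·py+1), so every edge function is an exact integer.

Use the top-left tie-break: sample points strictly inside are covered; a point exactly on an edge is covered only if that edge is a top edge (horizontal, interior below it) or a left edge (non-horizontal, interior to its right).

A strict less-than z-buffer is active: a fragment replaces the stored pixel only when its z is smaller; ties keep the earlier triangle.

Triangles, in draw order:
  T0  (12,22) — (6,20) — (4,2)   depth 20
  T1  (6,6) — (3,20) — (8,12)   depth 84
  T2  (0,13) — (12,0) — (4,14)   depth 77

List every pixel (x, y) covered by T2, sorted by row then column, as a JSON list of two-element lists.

T0:
  2·area = 104
  edge (12, 22)→(6, 20): d=(-6,-2) top-left  bias=+0
  edge (6, 20)→(4, 2): d=(-2,-18) top-left  bias=+0
  edge (4, 2)→(12, 22): d=(8,20) right/bottom  bias=-1
    (2,2)@(5, 5): e=[88,12,4] → #
    (3,2)@(7, 5): e=[92,48,-36] → ·
    (2,3)@(5, 7): e=[76,8,20] → #
    (3,3)@(7, 7): e=[80,44,-20] → ·
    (2,4)@(5, 9): e=[64,4,36] → #
    (3,4)@(7, 9): e=[68,40,-4] → ·
    (2,5)@(5, 11): e=[52,0,52] → #  [on edge]
    (3,5)@(7, 11): e=[56,36,12] → #
    (4,5)@(9, 11): e=[60,72,-28] → ·
    (2,6)@(5, 13): e=[40,-4,68] → ·
    (3,6)@(7, 13): e=[44,32,28] → #
    (4,6)@(9, 13): e=[48,68,-12] → ·
    (1,9)@(3, 19): e=[0,-52,156] → ·  [on edge]
    (4,10)@(9, 21): e=[0,52,52] → #  [on edge]
  covered (14 px):
    · · · · · · ·
    · · · · · · ·
    · · # · · · ·
    · · # · · · ·
    · · # · · · ·
    · · # # · · ·
    · · · # · · ·
    · · · # # · ·
    · · · # # · ·
    · · · # # · ·
    · · · · # # ·
    · · · · · · ·
T1:
  2·area = 46  (B↔C swapped to make it positive)
  edge (6, 6)→(8, 12): d=(2,6) right/bottom  bias=-1
  edge (8, 12)→(3, 20): d=(-5,8) right/bottom  bias=-1
  edge (3, 20)→(6, 6): d=(3,-14) top-left  bias=+0
    (2,1)@(5, 3): e=[0,69,-23] → ·  [on edge]
    (3,4)@(7, 9): e=[0,23,23] → ·  [on edge]
    (2,5)@(5, 11): e=[16,29,1] → #
    (3,5)@(7, 11): e=[4,13,29] → #
    (4,5)@(9, 11): e=[-8,-3,57] → ·
    (2,6)@(5, 13): e=[20,19,7] → #
    (4,6)@(9, 13): e=[-4,-13,63] → ·
    (2,7)@(5, 15): e=[24,9,13] → #
    (3,7)@(7, 15): e=[12,-7,41] → ·
    (4,7)@(9, 15): e=[0,-23,69] → ·  [on edge]
    (2,8)@(5, 17): e=[28,-1,19] → ·
    (5,10)@(11, 21): e=[0,-69,115] → ·  [on edge]
  covered (5 px):
    · · · · · · ·
    · · · · · · ·
    · · · · · · ·
    · · · · · · ·
    · · · · · · ·
    · · # # · · ·
    · · # # · · ·
    · · # · · · ·
    · · · · · · ·
    · · · · · · ·
    · · · · · · ·
    · · · · · · ·
T2:
  2·area = 64
  edge (0, 13)→(12, 0): d=(12,-13) top-left  bias=+0
  edge (12, 0)→(4, 14): d=(-8,14) right/bottom  bias=-1
  edge (4, 14)→(0, 13): d=(-4,-1) top-left  bias=+0
    (4,2)@(9, 5): e=[21,2,41] → #
    (5,2)@(11, 5): e=[47,-26,43] → ·
    (3,3)@(7, 7): e=[19,14,31] → #
    (4,3)@(9, 7): e=[45,-14,33] → ·
    (2,4)@(5, 9): e=[17,26,21] → #
    (3,4)@(7, 9): e=[43,-2,23] → ·
    (1,5)@(3, 11): e=[15,38,11] → #
    (3,5)@(7, 11): e=[67,-18,15] → ·
    (0,6)@(1, 13): e=[13,50,1] → #
    (2,6)@(5, 13): e=[65,-6,5] → ·
    (0,7)@(1, 15): e=[37,34,-7] → ·
    (1,7)@(3, 15): e=[63,6,-5] → ·
  covered (7 px):
    · · · · · · ·
    · · · · · · ·
    · · · · # · ·
    · · · # · · ·
    · · # · · · ·
    · # # · · · ·
    # # · · · · ·
    · · · · · · ·
    · · · · · · ·
    · · · · · · ·
    · · · · · · ·
    · · · · · · ·

Final: [[4,2],[3,3],[2,4],[1,5],[2,5],[0,6],[1,6]]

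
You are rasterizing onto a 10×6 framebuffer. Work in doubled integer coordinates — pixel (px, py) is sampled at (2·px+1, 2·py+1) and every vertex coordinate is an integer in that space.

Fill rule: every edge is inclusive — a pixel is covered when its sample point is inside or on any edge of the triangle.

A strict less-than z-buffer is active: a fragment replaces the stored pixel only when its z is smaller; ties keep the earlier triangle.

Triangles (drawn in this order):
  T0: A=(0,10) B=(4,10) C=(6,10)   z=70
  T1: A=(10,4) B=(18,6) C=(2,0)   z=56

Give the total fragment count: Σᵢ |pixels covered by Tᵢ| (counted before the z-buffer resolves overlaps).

T0:
  degenerate (2·area = 0) — covers nothing
T1:
  2·area = 16  (B↔C swapped to make it positive)
  edge (10, 4)→(2, 0): d=(-8,-4) inclusive
  edge (2, 0)→(18, 6): d=(16,6) inclusive
  edge (18, 6)→(10, 4): d=(-8,-2) inclusive
    (4,1)@(9, 3): e=[4,6,6] → #
    (5,1)@(11, 3): e=[12,-6,10] → ·
    (4,2)@(9, 5): e=[-12,38,-10] → ·
    (7,2)@(15, 5): e=[12,2,2] → #
    (8,2)@(17, 5): e=[20,-10,6] → ·
    (7,3)@(15, 7): e=[-4,34,-14] → ·
  covered (2 px):
    · · · · · · · · · ·
    · · · · # · · · · ·
    · · · · · · · # · ·
    · · · · · · · · · ·
    · · · · · · · · · ·
    · · · · · · · · · ·

Final: 2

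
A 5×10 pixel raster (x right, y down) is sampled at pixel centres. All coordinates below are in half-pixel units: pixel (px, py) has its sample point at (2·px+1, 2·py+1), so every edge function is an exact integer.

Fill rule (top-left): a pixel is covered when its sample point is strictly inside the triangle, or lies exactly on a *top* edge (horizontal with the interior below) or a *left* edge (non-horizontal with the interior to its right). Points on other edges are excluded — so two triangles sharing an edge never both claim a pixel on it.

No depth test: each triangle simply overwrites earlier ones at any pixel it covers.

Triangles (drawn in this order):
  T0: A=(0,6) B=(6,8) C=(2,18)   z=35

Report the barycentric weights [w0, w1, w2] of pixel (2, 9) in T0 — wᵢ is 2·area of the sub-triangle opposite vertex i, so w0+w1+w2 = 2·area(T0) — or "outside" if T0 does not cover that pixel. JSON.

T0:
  2·area = 68
  edge (0, 6)→(6, 8): d=(6,2) right/bottom  bias=-1
  edge (6, 8)→(2, 18): d=(-4,10) right/bottom  bias=-1
  edge (2, 18)→(0, 6): d=(-2,-12) top-left  bias=+0
    (0,3)@(1, 7): e=[4,54,10] → █
    (1,3)@(3, 7): e=[0,34,34] → ·  [on edge]
    (0,4)@(1, 9): e=[16,46,6] → █
    (1,4)@(3, 9): e=[12,26,30] → █
    (2,4)@(5, 9): e=[8,6,54] → █
    (3,4)@(7, 9): e=[4,-14,78] → ·
    (4,4)@(9, 9): e=[0,-34,102] → ·  [on edge]
    (0,5)@(1, 11): e=[28,38,2] → █
    (2,5)@(5, 11): e=[20,-2,50] → ·
    (0,6)@(1, 13): e=[40,30,-2] → ·
    (1,6)@(3, 13): e=[36,10,22] → █
    (2,6)@(5, 13): e=[32,-10,46] → ·
  covered (8 px):
    · · · · ·
    · · · · ·
    · · · · ·
    █ · · · ·
    █ █ █ · ·
    █ █ · · ·
    · █ · · ·
    · █ · · ·
    · · · · ·
    · · · · ·

Answer: "outside"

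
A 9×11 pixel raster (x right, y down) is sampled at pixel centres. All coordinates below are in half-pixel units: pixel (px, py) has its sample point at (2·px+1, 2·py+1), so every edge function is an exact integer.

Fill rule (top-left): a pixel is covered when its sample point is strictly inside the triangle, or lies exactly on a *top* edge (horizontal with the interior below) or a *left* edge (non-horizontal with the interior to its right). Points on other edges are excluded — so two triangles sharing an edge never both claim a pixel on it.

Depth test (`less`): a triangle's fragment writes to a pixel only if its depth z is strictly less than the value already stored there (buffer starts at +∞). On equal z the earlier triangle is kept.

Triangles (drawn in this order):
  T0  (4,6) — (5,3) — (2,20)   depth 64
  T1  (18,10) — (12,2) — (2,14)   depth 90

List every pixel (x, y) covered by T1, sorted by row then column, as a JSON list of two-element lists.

T0:
  2·area = 8
  edge (4, 6)→(5, 3): d=(1,-3) top-left  bias=+0
  edge (5, 3)→(2, 20): d=(-3,17) right/bottom  bias=-1
  edge (2, 20)→(4, 6): d=(2,-14) top-left  bias=+0
    (2,1)@(5, 3): e=[0,0,8] → ·  [on edge]
    (1,4)@(3, 9): e=[0,16,-8] → ·  [on edge]
    (1,6)@(3, 13): e=[4,4,0] → █  [on edge]
    (2,6)@(5, 13): e=[10,-30,28] → ·
    (0,7)@(1, 15): e=[0,32,-24] → ·  [on edge]
    (1,7)@(3, 15): e=[6,-2,4] → ·
  covered (1 px):
    · · · · · · · · ·
    · · · · · · · · ·
    · · · · · · · · ·
    · · · · · · · · ·
    · · · · · · · · ·
    · · · · · · · · ·
    · █ · · · · · · ·
    · · · · · · · · ·
    · · · · · · · · ·
    · · · · · · · · ·
    · · · · · · · · ·
T1:
  2·area = 152  (B↔C swapped to make it positive)
  edge (18, 10)→(2, 14): d=(-16,4) right/bottom  bias=-1
  edge (2, 14)→(12, 2): d=(10,-12) top-left  bias=+0
  edge (12, 2)→(18, 10): d=(6,8) right/bottom  bias=-1
    (5,2)@(11, 5): e=[108,18,26] → █
    (6,2)@(13, 5): e=[100,42,10] → █
    (7,2)@(15, 5): e=[92,66,-6] → ·
    (4,3)@(9, 7): e=[84,14,54] → █
    (7,3)@(15, 7): e=[60,86,6] → █
    (8,3)@(17, 7): e=[52,110,-10] → ·
    (3,4)@(7, 9): e=[60,10,82] → █
    (8,4)@(17, 9): e=[20,130,2] → █
    (2,5)@(5, 11): e=[36,6,110] → █
    (7,5)@(15, 11): e=[-4,126,30] → ·
    (8,5)@(17, 11): e=[-12,150,14] → ·
    (1,6)@(3, 13): e=[12,2,138] → █
  covered (19 px):
    · · · · · · · · ·
    · · · · · · · · ·
    · · · · · █ █ · ·
    · · · · █ █ █ █ ·
    · · · █ █ █ █ █ █
    · · █ █ █ █ █ · ·
    · █ █ · · · · · ·
    · · · · · · · · ·
    · · · · · · · · ·
    · · · · · · · · ·
    · · · · · · · · ·

Final: [[5,2],[6,2],[4,3],[5,3],[6,3],[7,3],[3,4],[4,4],[5,4],[6,4],[7,4],[8,4],[2,5],[3,5],[4,5],[5,5],[6,5],[1,6],[2,6]]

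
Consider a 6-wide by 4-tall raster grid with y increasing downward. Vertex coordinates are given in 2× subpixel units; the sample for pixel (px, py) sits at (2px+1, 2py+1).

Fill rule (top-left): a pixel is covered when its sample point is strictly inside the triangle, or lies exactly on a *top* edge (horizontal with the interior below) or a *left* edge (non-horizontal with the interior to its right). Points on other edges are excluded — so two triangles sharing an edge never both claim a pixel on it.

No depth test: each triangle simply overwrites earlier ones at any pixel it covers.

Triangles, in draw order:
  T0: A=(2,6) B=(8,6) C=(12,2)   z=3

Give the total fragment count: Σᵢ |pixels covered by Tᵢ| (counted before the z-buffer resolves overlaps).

T0:
  2·area = 24  (B↔C swapped to make it positive)
  edge (2, 6)→(12, 2): d=(10,-4) top-left  bias=+0
  edge (12, 2)→(8, 6): d=(-4,4) right/bottom  bias=-1
  edge (8, 6)→(2, 6): d=(-6,0) right/bottom  bias=-1
    (5,1)@(11, 3): e=[6,0,18] → .  [on edge]
    (2,2)@(5, 5): e=[2,16,6] → X
    (3,2)@(7, 5): e=[10,8,6] → X
    (4,2)@(9, 5): e=[18,0,6] → .  [on edge]
    (2,3)@(5, 7): e=[22,8,-6] → .
    (3,3)@(7, 7): e=[30,0,-6] → .  [on edge]
  covered (2 px):
    . . . . . .
    . . . . . .
    . . X X . .
    . . . . . .

Final: 2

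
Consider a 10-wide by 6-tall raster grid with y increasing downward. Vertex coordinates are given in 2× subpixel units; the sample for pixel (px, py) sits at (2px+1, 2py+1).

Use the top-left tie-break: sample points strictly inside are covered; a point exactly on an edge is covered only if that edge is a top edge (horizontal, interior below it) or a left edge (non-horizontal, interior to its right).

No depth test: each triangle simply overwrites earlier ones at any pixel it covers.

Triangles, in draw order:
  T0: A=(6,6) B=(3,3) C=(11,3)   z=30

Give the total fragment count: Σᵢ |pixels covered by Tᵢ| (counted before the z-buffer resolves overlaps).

T0:
  2·area = 24
  edge (6, 6)→(3, 3): d=(-3,-3) top-left  bias=+0
  edge (3, 3)→(11, 3): d=(8,0) top-left  bias=+0
  edge (11, 3)→(6, 6): d=(-5,3) right/bottom  bias=-1
    (0,0)@(1, 1): e=[0,-16,40] → ·  [on edge]
    (0,1)@(1, 3): e=[-6,0,30] → ·  [on edge]
    (1,1)@(3, 3): e=[0,0,24] → █  [on edge]
    (2,1)@(5, 3): e=[6,0,18] → █  [on edge]
    (3,1)@(7, 3): e=[12,0,12] → █  [on edge]
    (4,1)@(9, 3): e=[18,0,6] → █  [on edge]
    (5,1)@(11, 3): e=[24,0,0] → ·  [on edge]
    (6,1)@(13, 3): e=[30,0,-6] → ·  [on edge]
    (7,1)@(15, 3): e=[36,0,-12] → ·  [on edge]
    (8,1)@(17, 3): e=[42,0,-18] → ·  [on edge]
    (9,1)@(19, 3): e=[48,0,-24] → ·  [on edge]
    (1,2)@(3, 5): e=[-6,16,14] → ·
    (2,2)@(5, 5): e=[0,16,8] → █  [on edge]
    (3,3)@(7, 7): e=[0,32,-8] → ·  [on edge]
    (0,4)@(1, 9): e=[-24,48,0] → ·  [on edge]
    (4,4)@(9, 9): e=[0,48,-24] → ·  [on edge]
    (5,5)@(11, 11): e=[0,64,-40] → ·  [on edge]
  covered (6 px):
    · · · · · · · · · ·
    · █ █ █ █ · · · · ·
    · · █ █ · · · · · ·
    · · · · · · · · · ·
    · · · · · · · · · ·
    · · · · · · · · · ·

Answer: 6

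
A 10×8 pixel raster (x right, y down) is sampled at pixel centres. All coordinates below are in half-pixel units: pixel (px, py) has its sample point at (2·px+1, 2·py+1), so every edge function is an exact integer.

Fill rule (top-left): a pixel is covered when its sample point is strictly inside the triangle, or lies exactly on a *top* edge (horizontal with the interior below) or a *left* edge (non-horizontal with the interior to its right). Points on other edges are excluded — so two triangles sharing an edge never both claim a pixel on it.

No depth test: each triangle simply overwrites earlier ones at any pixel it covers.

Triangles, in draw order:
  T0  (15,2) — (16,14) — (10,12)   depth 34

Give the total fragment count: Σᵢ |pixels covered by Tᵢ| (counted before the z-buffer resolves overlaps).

T0:
  2·area = 70
  edge (15, 2)→(16, 14): d=(1,12) right/bottom  bias=-1
  edge (16, 14)→(10, 12): d=(-6,-2) top-left  bias=+0
  edge (10, 12)→(15, 2): d=(5,-10) top-left  bias=+0
    (7,1)@(15, 3): e=[1,64,5] → X
    (8,1)@(17, 3): e=[-23,68,25] → .
    (7,2)@(15, 5): e=[3,52,15] → X
    (8,2)@(17, 5): e=[-21,56,35] → .
    (6,3)@(13, 7): e=[29,36,5] → X
    (8,3)@(17, 7): e=[-19,44,45] → .
    (0,4)@(1, 9): e=[175,0,-105] → .  [on edge]
    (6,4)@(13, 9): e=[31,24,15] → X
    (8,4)@(17, 9): e=[-17,32,55] → .
    (3,5)@(7, 11): e=[105,0,-35] → .  [on edge]
    (5,5)@(11, 11): e=[57,8,5] → X
    (8,5)@(17, 11): e=[-15,20,65] → .
    (6,6)@(13, 13): e=[35,0,35] → X  [on edge]
    (9,7)@(19, 15): e=[-35,0,105] → .  [on edge]
  covered (11 px):
    . . . . . . . . . .
    . . . . . . . X . .
    . . . . . . . X . .
    . . . . . . X X . .
    . . . . . . X X . .
    . . . . . X X X . .
    . . . . . . X X . .
    . . . . . . . . . .

Result: 11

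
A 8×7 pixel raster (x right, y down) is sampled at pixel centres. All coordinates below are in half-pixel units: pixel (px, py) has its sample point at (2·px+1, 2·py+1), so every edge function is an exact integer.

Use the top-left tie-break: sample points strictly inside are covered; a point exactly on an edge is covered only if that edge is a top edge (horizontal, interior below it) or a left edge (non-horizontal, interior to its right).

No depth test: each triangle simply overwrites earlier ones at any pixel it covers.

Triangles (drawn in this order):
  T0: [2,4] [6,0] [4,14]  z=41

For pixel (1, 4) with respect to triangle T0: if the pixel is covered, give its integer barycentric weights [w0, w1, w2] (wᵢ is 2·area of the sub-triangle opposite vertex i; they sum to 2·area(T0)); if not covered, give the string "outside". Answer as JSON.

T0:
  2·area = 48
  edge (2, 4)→(6, 0): d=(4,-4) top-left  bias=+0
  edge (6, 0)→(4, 14): d=(-2,14) right/bottom  bias=-1
  edge (4, 14)→(2, 4): d=(-2,-10) top-left  bias=+0
    (2,0)@(5, 1): e=[0,12,36] → X  [on edge]
    (3,0)@(7, 1): e=[8,-16,56] → .
    (1,1)@(3, 3): e=[0,36,12] → X  [on edge]
    (3,1)@(7, 3): e=[16,-20,52] → .
    (0,2)@(1, 5): e=[0,60,-12] → .  [on edge]
    (1,2)@(3, 5): e=[8,32,8] → X
    (3,2)@(7, 5): e=[24,-24,48] → .
    (1,3)@(3, 7): e=[16,28,4] → X
    (2,3)@(5, 7): e=[24,0,24] → .  [on edge]
    (1,4)@(3, 9): e=[24,24,0] → X  [on edge]
    (2,4)@(5, 9): e=[32,-4,20] → .
    (1,5)@(3, 11): e=[32,20,-4] → .
  covered (7 px):
    . . X . . . . .
    . X X . . . . .
    . X X . . . . .
    . X . . . . . .
    . X . . . . . .
    . . . . . . . .
    . . . . . . . .

Result: [24,0,24]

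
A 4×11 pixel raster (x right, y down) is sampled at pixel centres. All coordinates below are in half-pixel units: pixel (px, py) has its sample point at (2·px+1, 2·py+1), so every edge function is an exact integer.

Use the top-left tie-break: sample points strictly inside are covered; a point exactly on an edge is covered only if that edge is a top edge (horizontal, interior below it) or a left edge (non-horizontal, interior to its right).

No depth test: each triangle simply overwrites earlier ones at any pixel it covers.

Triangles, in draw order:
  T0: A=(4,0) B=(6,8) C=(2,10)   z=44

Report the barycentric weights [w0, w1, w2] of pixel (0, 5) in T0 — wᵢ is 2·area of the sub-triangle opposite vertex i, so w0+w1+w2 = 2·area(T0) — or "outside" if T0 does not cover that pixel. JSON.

T0:
  2·area = 36
  edge (4, 0)→(6, 8): d=(2,8) right/bottom  bias=-1
  edge (6, 8)→(2, 10): d=(-4,2) right/bottom  bias=-1
  edge (2, 10)→(4, 0): d=(2,-10) top-left  bias=+0
    (1,2)@(3, 5): e=[18,18,0] → #  [on edge]
    (2,2)@(5, 5): e=[2,14,20] → #
    (3,2)@(7, 5): e=[-14,10,40] → ·
    (1,3)@(3, 7): e=[22,10,4] → #
    (3,3)@(7, 7): e=[-10,2,44] → ·
    (1,4)@(3, 9): e=[26,2,8] → #
    (2,4)@(5, 9): e=[10,-2,28] → ·
    (1,5)@(3, 11): e=[30,-6,12] → ·
    (0,7)@(1, 15): e=[54,-18,0] → ·  [on edge]
  covered (5 px):
    · · · ·
    · · · ·
    · # # ·
    · # # ·
    · # · ·
    · · · ·
    · · · ·
    · · · ·
    · · · ·
    · · · ·
    · · · ·

Result: "outside"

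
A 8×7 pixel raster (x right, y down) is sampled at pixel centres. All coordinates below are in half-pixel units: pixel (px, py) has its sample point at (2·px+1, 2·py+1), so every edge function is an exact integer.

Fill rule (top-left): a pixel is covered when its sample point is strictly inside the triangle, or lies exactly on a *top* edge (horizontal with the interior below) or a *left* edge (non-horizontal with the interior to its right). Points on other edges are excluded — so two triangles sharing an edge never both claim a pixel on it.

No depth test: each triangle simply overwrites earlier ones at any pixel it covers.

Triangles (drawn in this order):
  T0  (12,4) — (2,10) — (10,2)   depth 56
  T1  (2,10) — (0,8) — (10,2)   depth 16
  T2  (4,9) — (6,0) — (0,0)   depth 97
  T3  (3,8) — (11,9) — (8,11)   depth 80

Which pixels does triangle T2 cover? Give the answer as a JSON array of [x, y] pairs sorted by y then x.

T0:
  2·area = 32
  edge (12, 4)→(2, 10): d=(-10,6) right/bottom  bias=-1
  edge (2, 10)→(10, 2): d=(8,-8) top-left  bias=+0
  edge (10, 2)→(12, 4): d=(2,2) right/bottom  bias=-1
    (4,0)@(9, 1): e=[48,-16,0] → ·  [on edge]
    (5,0)@(11, 1): e=[36,0,-4] → ·  [on edge]
    (4,1)@(9, 3): e=[28,0,4] → █  [on edge]
    (5,1)@(11, 3): e=[16,16,0] → ·  [on edge]
    (3,2)@(7, 5): e=[20,0,12] → █  [on edge]
    (5,2)@(11, 5): e=[-4,32,4] → ·
    (6,2)@(13, 5): e=[-16,48,0] → ·  [on edge]
    (2,3)@(5, 7): e=[12,0,20] → █  [on edge]
    (3,3)@(7, 7): e=[0,16,16] → ·  [on edge]
    (4,3)@(9, 7): e=[-12,32,12] → ·
    (7,3)@(15, 7): e=[-48,80,0] → ·  [on edge]
    (1,4)@(3, 9): e=[4,0,28] → █  [on edge]
    (0,5)@(1, 11): e=[-4,0,36] → ·  [on edge]
  covered (5 px):
    · · · · · · · ·
    · · · · █ · · ·
    · · · █ █ · · ·
    · · █ · · · · ·
    · █ · · · · · ·
    · · · · · · · ·
    · · · · · · · ·
T1:
  2·area = 32
  edge (2, 10)→(0, 8): d=(-2,-2) top-left  bias=+0
  edge (0, 8)→(10, 2): d=(10,-6) top-left  bias=+0
  edge (10, 2)→(2, 10): d=(-8,8) right/bottom  bias=-1
    (5,0)@(11, 1): e=[36,-4,0] → ·  [on edge]
    (4,1)@(9, 3): e=[28,4,0] → ·  [on edge]
    (2,2)@(5, 5): e=[16,0,16] → █  [on edge]
    (3,2)@(7, 5): e=[20,12,0] → ·  [on edge]
    (1,3)@(3, 7): e=[8,8,16] → █
    (2,3)@(5, 7): e=[12,20,0] → ·  [on edge]
    (0,4)@(1, 9): e=[0,16,16] → █  [on edge]
    (1,4)@(3, 9): e=[4,28,0] → ·  [on edge]
    (0,5)@(1, 11): e=[-4,36,0] → ·  [on edge]
    (1,5)@(3, 11): e=[0,48,-16] → ·  [on edge]
    (2,6)@(5, 13): e=[0,80,-48] → ·  [on edge]
  covered (3 px):
    · · · · · · · ·
    · · · · · · · ·
    · · █ · · · · ·
    · █ · · · · · ·
    █ · · · · · · ·
    · · · · · · · ·
    · · · · · · · ·
T2:
  2·area = 54  (B↔C swapped to make it positive)
  edge (4, 9)→(0, 0): d=(-4,-9) top-left  bias=+0
  edge (0, 0)→(6, 0): d=(6,0) top-left  bias=+0
  edge (6, 0)→(4, 9): d=(-2,9) right/bottom  bias=-1
    (0,0)@(1, 1): e=[5,6,43] → █
    (1,0)@(3, 1): e=[23,6,25] → █
    (2,0)@(5, 1): e=[41,6,7] → █
    (3,0)@(7, 1): e=[59,6,-11] → ·
    (0,1)@(1, 3): e=[-3,18,39] → ·
    (1,1)@(3, 3): e=[15,18,21] → █
    (3,1)@(7, 3): e=[51,18,-15] → ·
    (1,2)@(3, 5): e=[7,30,17] → █
    (2,2)@(5, 5): e=[25,30,-1] → ·
    (1,3)@(3, 7): e=[-1,42,13] → ·
  covered (6 px):
    █ █ █ · · · · ·
    · █ █ · · · · ·
    · █ · · · · · ·
    · · · · · · · ·
    · · · · · · · ·
    · · · · · · · ·
    · · · · · · · ·
T3:
  2·area = 19
  edge (3, 8)→(11, 9): d=(8,1) right/bottom  bias=-1
  edge (11, 9)→(8, 11): d=(-3,2) right/bottom  bias=-1
  edge (8, 11)→(3, 8): d=(-5,-3) top-left  bias=+0
    (2,4)@(5, 9): e=[6,12,1] → █
    (3,4)@(7, 9): e=[4,8,7] → █
    (4,4)@(9, 9): e=[2,4,13] → █
    (5,4)@(11, 9): e=[0,0,19] → ·  [on edge]
    (2,5)@(5, 11): e=[22,6,-9] → ·
    (3,5)@(7, 11): e=[20,2,-3] → ·
    (4,5)@(9, 11): e=[18,-2,3] → ·
    (2,6)@(5, 13): e=[38,0,-19] → ·  [on edge]
  covered (3 px):
    · · · · · · · ·
    · · · · · · · ·
    · · · · · · · ·
    · · · · · · · ·
    · · █ █ █ · · ·
    · · · · · · · ·
    · · · · · · · ·

Result: [[0,0],[1,0],[2,0],[1,1],[2,1],[1,2]]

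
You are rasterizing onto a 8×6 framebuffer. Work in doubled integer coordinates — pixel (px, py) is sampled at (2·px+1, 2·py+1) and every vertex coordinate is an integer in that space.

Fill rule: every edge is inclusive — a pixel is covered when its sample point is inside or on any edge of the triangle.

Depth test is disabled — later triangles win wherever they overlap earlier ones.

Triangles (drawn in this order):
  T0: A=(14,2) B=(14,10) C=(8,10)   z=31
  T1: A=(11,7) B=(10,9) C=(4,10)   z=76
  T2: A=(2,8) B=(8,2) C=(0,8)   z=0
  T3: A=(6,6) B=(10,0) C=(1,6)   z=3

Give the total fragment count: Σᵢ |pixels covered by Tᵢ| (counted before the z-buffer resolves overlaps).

T0:
  2·area = 48
  edge (14, 2)→(14, 10): d=(0,8) inclusive
  edge (14, 10)→(8, 10): d=(-6,0) inclusive
  edge (8, 10)→(14, 2): d=(6,-8) inclusive
    (6,2)@(13, 5): e=[8,30,10] → █
    (7,2)@(15, 5): e=[-8,30,26] → ·
    (5,3)@(11, 7): e=[24,18,6] → █
    (7,3)@(15, 7): e=[-8,18,38] → ·
    (4,4)@(9, 9): e=[40,6,2] → █
    (7,4)@(15, 9): e=[-8,6,50] → ·
    (4,5)@(9, 11): e=[40,-6,14] → ·
    (5,5)@(11, 11): e=[24,-6,30] → ·
    (6,5)@(13, 11): e=[8,-6,46] → ·
  covered (6 px):
    · · · · · · · ·
    · · · · · · · ·
    · · · · · · █ ·
    · · · · · █ █ ·
    · · · · █ █ █ ·
    · · · · · · · ·
T1:
  2·area = 11
  edge (11, 7)→(10, 9): d=(-1,2) inclusive
  edge (10, 9)→(4, 10): d=(-6,1) inclusive
  edge (4, 10)→(11, 7): d=(7,-3) inclusive
    (6,1)@(13, 3): e=[0,33,-22] → ·  [on edge]
    (5,3)@(11, 7): e=[0,11,0] → █  [on edge]
    (6,3)@(13, 7): e=[-4,9,6] → ·
    (3,4)@(7, 9): e=[6,3,2] → █
    (4,4)@(9, 9): e=[2,1,8] → █
    (5,4)@(11, 9): e=[-2,-1,14] → ·
    (3,5)@(7, 11): e=[4,-9,16] → ·
    (4,5)@(9, 11): e=[0,-11,22] → ·  [on edge]
  covered (3 px):
    · · · · · · · ·
    · · · · · · · ·
    · · · · · · · ·
    · · · · · █ · ·
    · · · █ █ · · ·
    · · · · · · · ·
T2:
  2·area = 12  (B↔C swapped to make it positive)
  edge (2, 8)→(0, 8): d=(-2,0) inclusive
  edge (0, 8)→(8, 2): d=(8,-6) inclusive
  edge (8, 2)→(2, 8): d=(-6,6) inclusive
    (4,0)@(9, 1): e=[14,-2,0] → ·  [on edge]
    (3,1)@(7, 3): e=[10,2,0] → █  [on edge]
    (4,1)@(9, 3): e=[10,14,-12] → ·
    (2,2)@(5, 5): e=[6,6,0] → █  [on edge]
    (3,2)@(7, 5): e=[6,18,-12] → ·
    (1,3)@(3, 7): e=[2,10,0] → █  [on edge]
    (2,3)@(5, 7): e=[2,22,-12] → ·
    (0,4)@(1, 9): e=[-2,14,0] → ·  [on edge]
    (1,4)@(3, 9): e=[-2,26,-12] → ·
  covered (3 px):
    · · · · · · · ·
    · · · █ · · · ·
    · · █ · · · · ·
    · █ · · · · · ·
    · · · · · · · ·
    · · · · · · · ·
T3:
  2·area = 30  (B↔C swapped to make it positive)
  edge (6, 6)→(1, 6): d=(-5,0) inclusive
  edge (1, 6)→(10, 0): d=(9,-6) inclusive
  edge (10, 0)→(6, 6): d=(-4,6) inclusive
    (4,0)@(9, 1): e=[25,3,2] → █
    (5,0)@(11, 1): e=[25,15,-10] → ·
    (3,1)@(7, 3): e=[15,9,6] → █
    (4,1)@(9, 3): e=[15,21,-6] → ·
    (1,2)@(3, 5): e=[5,3,22] → █
    (2,2)@(5, 5): e=[5,15,10] → █
    (3,2)@(7, 5): e=[5,27,-2] → ·
    (1,3)@(3, 7): e=[-5,21,14] → ·
    (2,3)@(5, 7): e=[-5,33,2] → ·
  covered (4 px):
    · · · · █ · · ·
    · · · █ · · · ·
    · █ █ · · · · ·
    · · · · · · · ·
    · · · · · · · ·
    · · · · · · · ·

Final: 16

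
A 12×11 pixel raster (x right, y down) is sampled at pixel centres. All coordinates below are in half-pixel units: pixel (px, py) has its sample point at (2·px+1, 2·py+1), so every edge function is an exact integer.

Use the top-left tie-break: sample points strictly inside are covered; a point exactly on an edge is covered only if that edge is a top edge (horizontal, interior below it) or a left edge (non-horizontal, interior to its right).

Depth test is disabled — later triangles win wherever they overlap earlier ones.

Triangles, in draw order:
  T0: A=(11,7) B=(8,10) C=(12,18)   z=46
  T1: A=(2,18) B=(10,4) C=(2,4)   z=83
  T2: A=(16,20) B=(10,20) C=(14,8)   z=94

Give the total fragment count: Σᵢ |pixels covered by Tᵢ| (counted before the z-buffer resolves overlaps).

T0:
  2·area = 36  (B↔C swapped to make it positive)
  edge (11, 7)→(12, 18): d=(1,11) right/bottom  bias=-1
  edge (12, 18)→(8, 10): d=(-4,-8) top-left  bias=+0
  edge (8, 10)→(11, 7): d=(3,-3) top-left  bias=+0
    (8,0)@(17, 1): e=[-72,108,0] → ·  [on edge]
    (7,1)@(15, 3): e=[-48,84,0] → ·  [on edge]
    (6,2)@(13, 5): e=[-24,60,0] → ·  [on edge]
    (5,3)@(11, 7): e=[0,36,0] → ·  [on edge]
    (4,4)@(9, 9): e=[24,12,0] → █  [on edge]
    (5,4)@(11, 9): e=[2,28,6] → █
    (6,4)@(13, 9): e=[-20,44,12] → ·
    (3,5)@(7, 11): e=[48,-12,0] → ·  [on edge]
    (4,5)@(9, 11): e=[26,4,6] → █
    (6,5)@(13, 11): e=[-18,36,18] → ·
    (2,6)@(5, 13): e=[72,-36,0] → ·  [on edge]
    (4,6)@(9, 13): e=[28,-4,12] → ·
    (1,7)@(3, 15): e=[96,-60,0] → ·  [on edge]
    (0,8)@(1, 17): e=[120,-84,0] → ·  [on edge]
  covered (6 px):
    · · · · · · · · · · · ·
    · · · · · · · · · · · ·
    · · · · · · · · · · · ·
    · · · · · · · · · · · ·
    · · · · █ █ · · · · · ·
    · · · · █ █ · · · · · ·
    · · · · · █ · · · · · ·
    · · · · · █ · · · · · ·
    · · · · · · · · · · · ·
    · · · · · · · · · · · ·
    · · · · · · · · · · · ·
T1:
  2·area = 112  (B↔C swapped to make it positive)
  edge (2, 18)→(2, 4): d=(0,-14) top-left  bias=+0
  edge (2, 4)→(10, 4): d=(8,0) top-left  bias=+0
  edge (10, 4)→(2, 18): d=(-8,14) right/bottom  bias=-1
    (1,2)@(3, 5): e=[14,8,90] → █
    (2,2)@(5, 5): e=[42,8,62] → █
    (3,2)@(7, 5): e=[70,8,34] → █
    (4,2)@(9, 5): e=[98,8,6] → █
    (5,2)@(11, 5): e=[126,8,-22] → ·
    (1,3)@(3, 7): e=[14,24,74] → █
    (4,3)@(9, 7): e=[98,24,-10] → ·
    (1,4)@(3, 9): e=[14,40,58] → █
    (4,4)@(9, 9): e=[98,40,-26] → ·
    (1,5)@(3, 11): e=[14,56,42] → █
    (3,5)@(7, 11): e=[70,56,-14] → ·
    (1,6)@(3, 13): e=[14,72,26] → █
  covered (14 px):
    · · · · · · · · · · · ·
    · · · · · · · · · · · ·
    · █ █ █ █ · · · · · · ·
    · █ █ █ · · · · · · · ·
    · █ █ █ · · · · · · · ·
    · █ █ · · · · · · · · ·
    · █ · · · · · · · · · ·
    · █ · · · · · · · · · ·
    · · · · · · · · · · · ·
    · · · · · · · · · · · ·
    · · · · · · · · · · · ·
T2:
  2·area = 72
  edge (16, 20)→(10, 20): d=(-6,0) right/bottom  bias=-1
  edge (10, 20)→(14, 8): d=(4,-12) top-left  bias=+0
  edge (14, 8)→(16, 20): d=(2,12) right/bottom  bias=-1
    (7,2)@(15, 5): e=[90,0,-18] → ·  [on edge]
    (6,5)@(13, 11): e=[54,0,18] → █  [on edge]
    (7,5)@(15, 11): e=[54,24,-6] → ·
    (6,6)@(13, 13): e=[42,8,22] → █
    (7,6)@(15, 13): e=[42,32,-2] → ·
    (6,7)@(13, 15): e=[30,16,26] → █
    (7,7)@(15, 15): e=[30,40,2] → █
    (8,7)@(17, 15): e=[30,64,-22] → ·
    (5,8)@(11, 17): e=[18,0,54] → █  [on edge]
    (8,8)@(17, 17): e=[18,72,-18] → ·
    (5,9)@(11, 19): e=[6,8,58] → █
    (8,9)@(17, 19): e=[6,80,-14] → ·
  covered (10 px):
    · · · · · · · · · · · ·
    · · · · · · · · · · · ·
    · · · · · · · · · · · ·
    · · · · · · · · · · · ·
    · · · · · · · · · · · ·
    · · · · · · █ · · · · ·
    · · · · · · █ · · · · ·
    · · · · · · █ █ · · · ·
    · · · · · █ █ █ · · · ·
    · · · · · █ █ █ · · · ·
    · · · · · · · · · · · ·

Result: 30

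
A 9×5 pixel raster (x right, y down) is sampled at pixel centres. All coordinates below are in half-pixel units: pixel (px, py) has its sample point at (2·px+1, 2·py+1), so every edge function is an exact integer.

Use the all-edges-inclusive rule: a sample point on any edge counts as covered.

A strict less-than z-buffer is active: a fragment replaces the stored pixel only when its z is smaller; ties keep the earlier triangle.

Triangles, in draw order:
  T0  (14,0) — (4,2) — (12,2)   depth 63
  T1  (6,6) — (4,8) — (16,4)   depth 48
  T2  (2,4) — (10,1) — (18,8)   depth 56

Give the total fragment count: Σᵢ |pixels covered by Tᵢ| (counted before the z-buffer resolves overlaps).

T0:
  2·area = 16  (B↔C swapped to make it positive)
  edge (14, 0)→(12, 2): d=(-2,2) inclusive
  edge (12, 2)→(4, 2): d=(-8,0) inclusive
  edge (4, 2)→(14, 0): d=(10,-2) inclusive
    (4,0)@(9, 1): e=[8,8,0] → #  [on edge]
    (5,0)@(11, 1): e=[4,8,4] → #
    (6,0)@(13, 1): e=[0,8,8] → #  [on edge]
    (7,0)@(15, 1): e=[-4,8,12] → ·
    (4,1)@(9, 3): e=[4,-8,20] → ·
    (5,1)@(11, 3): e=[0,-8,24] → ·  [on edge]
    (6,1)@(13, 3): e=[-4,-8,28] → ·
    (4,2)@(9, 5): e=[0,-24,40] → ·  [on edge]
    (3,3)@(7, 7): e=[0,-40,56] → ·  [on edge]
    (2,4)@(5, 9): e=[0,-56,72] → ·  [on edge]
  covered (3 px):
    · · · · # # # · ·
    · · · · · · · · ·
    · · · · · · · · ·
    · · · · · · · · ·
    · · · · · · · · ·
T1:
  2·area = 16  (B↔C swapped to make it positive)
  edge (6, 6)→(16, 4): d=(10,-2) inclusive
  edge (16, 4)→(4, 8): d=(-12,4) inclusive
  edge (4, 8)→(6, 6): d=(2,-2) inclusive
    (5,0)@(11, 1): e=[-40,56,0] → ·  [on edge]
    (4,1)@(9, 3): e=[-24,40,0] → ·  [on edge]
    (3,2)@(7, 5): e=[-8,24,0] → ·  [on edge]
    (5,2)@(11, 5): e=[0,8,8] → #  [on edge]
    (6,2)@(13, 5): e=[4,0,12] → #  [on edge]
    (7,2)@(15, 5): e=[8,-8,16] → ·
    (0,3)@(1, 7): e=[0,24,-8] → ·  [on edge]
    (2,3)@(5, 7): e=[8,8,0] → #  [on edge]
    (3,3)@(7, 7): e=[12,0,4] → #  [on edge]
    (4,3)@(9, 7): e=[16,-8,8] → ·
    (5,3)@(11, 7): e=[20,-16,12] → ·
    (6,3)@(13, 7): e=[24,-24,16] → ·
    (0,4)@(1, 9): e=[20,0,-4] → ·  [on edge]
    (1,4)@(3, 9): e=[24,-8,0] → ·  [on edge]
  covered (4 px):
    · · · · · · · · ·
    · · · · · · · · ·
    · · · · · # # · ·
    · · # # · · · · ·
    · · · · · · · · ·
T2:
  2·area = 80
  edge (2, 4)→(10, 1): d=(8,-3) inclusive
  edge (10, 1)→(18, 8): d=(8,7) inclusive
  edge (18, 8)→(2, 4): d=(-16,-4) inclusive
    (2,1)@(5, 3): e=[1,51,28] → #
    (3,1)@(7, 3): e=[7,37,36] → #
    (4,1)@(9, 3): e=[13,23,44] → #
    (5,1)@(11, 3): e=[19,9,52] → #
    (6,1)@(13, 3): e=[25,-5,60] → ·
    (2,2)@(5, 5): e=[17,67,-4] → ·
    (3,2)@(7, 5): e=[23,53,4] → #
    (6,2)@(13, 5): e=[41,11,28] → #
    (7,2)@(15, 5): e=[47,-3,36] → ·
    (3,3)@(7, 7): e=[39,69,-28] → ·
    (4,3)@(9, 7): e=[45,55,-20] → ·
    (5,3)@(11, 7): e=[51,41,-12] → ·
  covered (9 px):
    · · · · · · · · ·
    · · # # # # · · ·
    · · · # # # # · ·
    · · · · · · · # ·
    · · · · · · · · ·

Result: 16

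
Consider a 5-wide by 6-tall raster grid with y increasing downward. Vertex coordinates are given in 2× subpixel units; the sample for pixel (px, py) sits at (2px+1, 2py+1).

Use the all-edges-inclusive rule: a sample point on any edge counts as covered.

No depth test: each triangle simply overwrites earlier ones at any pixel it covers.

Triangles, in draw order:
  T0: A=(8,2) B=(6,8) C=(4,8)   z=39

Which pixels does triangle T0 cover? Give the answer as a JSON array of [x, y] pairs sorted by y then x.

T0:
  2·area = 12
  edge (8, 2)→(6, 8): d=(-2,6) inclusive
  edge (6, 8)→(4, 8): d=(-2,0) inclusive
  edge (4, 8)→(8, 2): d=(4,-6) inclusive
    (3,2)@(7, 5): e=[0,6,6] → █  [on edge]
    (4,2)@(9, 5): e=[-12,6,18] → ·
    (2,3)@(5, 7): e=[8,2,2] → █
    (3,3)@(7, 7): e=[-4,2,14] → ·
    (2,4)@(5, 9): e=[4,-2,10] → ·
    (2,5)@(5, 11): e=[0,-6,18] → ·  [on edge]
  covered (2 px):
    · · · · ·
    · · · · ·
    · · · █ ·
    · · █ · ·
    · · · · ·
    · · · · ·

Answer: [[3,2],[2,3]]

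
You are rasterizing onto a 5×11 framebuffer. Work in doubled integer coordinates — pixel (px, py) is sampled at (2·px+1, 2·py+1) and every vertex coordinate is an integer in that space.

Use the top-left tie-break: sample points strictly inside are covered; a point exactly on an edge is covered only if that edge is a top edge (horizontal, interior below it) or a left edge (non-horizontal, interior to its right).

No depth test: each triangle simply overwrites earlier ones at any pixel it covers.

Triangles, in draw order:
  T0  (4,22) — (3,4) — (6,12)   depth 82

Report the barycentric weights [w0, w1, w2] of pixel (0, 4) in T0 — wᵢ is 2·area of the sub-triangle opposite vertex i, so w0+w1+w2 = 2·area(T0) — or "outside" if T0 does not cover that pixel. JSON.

T0:
  2·area = 46
  edge (4, 22)→(3, 4): d=(-1,-18) top-left  bias=+0
  edge (3, 4)→(6, 12): d=(3,8) right/bottom  bias=-1
  edge (6, 12)→(4, 22): d=(-2,10) right/bottom  bias=-1
    (3,3)@(7, 7): e=[69,-23,0] → ·  [on edge]
    (2,5)@(5, 11): e=[29,5,12] → #
    (3,5)@(7, 11): e=[65,-11,-8] → ·
    (2,6)@(5, 13): e=[27,11,8] → #
    (3,6)@(7, 13): e=[63,-5,-12] → ·
    (2,7)@(5, 15): e=[25,17,4] → #
    (3,7)@(7, 15): e=[61,1,-16] → ·
    (2,8)@(5, 17): e=[23,23,0] → ·  [on edge]
  covered (3 px):
    · · · · ·
    · · · · ·
    · · · · ·
    · · · · ·
    · · · · ·
    · · # · ·
    · · # · ·
    · · # · ·
    · · · · ·
    · · · · ·
    · · · · ·

Final: "outside"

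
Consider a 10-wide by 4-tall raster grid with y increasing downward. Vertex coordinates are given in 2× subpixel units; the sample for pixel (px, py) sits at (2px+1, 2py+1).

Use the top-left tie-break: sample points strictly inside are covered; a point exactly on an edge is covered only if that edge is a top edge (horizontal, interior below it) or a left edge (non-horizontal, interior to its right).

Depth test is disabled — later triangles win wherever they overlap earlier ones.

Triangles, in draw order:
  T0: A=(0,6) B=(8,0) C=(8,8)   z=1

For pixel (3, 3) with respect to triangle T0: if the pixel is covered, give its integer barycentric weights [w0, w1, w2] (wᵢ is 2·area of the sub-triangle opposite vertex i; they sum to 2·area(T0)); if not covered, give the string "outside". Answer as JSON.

T0:
  2·area = 64
  edge (0, 6)→(8, 0): d=(8,-6) top-left  bias=+0
  edge (8, 0)→(8, 8): d=(0,8) right/bottom  bias=-1
  edge (8, 8)→(0, 6): d=(-8,-2) top-left  bias=+0
    (3,0)@(7, 1): e=[2,8,54] → █
    (4,0)@(9, 1): e=[14,-8,58] → ·
    (2,1)@(5, 3): e=[6,24,34] → █
    (4,1)@(9, 3): e=[30,-8,42] → ·
    (1,2)@(3, 5): e=[10,40,14] → █
    (4,2)@(9, 5): e=[46,-8,26] → ·
    (1,3)@(3, 7): e=[26,40,-2] → ·
    (2,3)@(5, 7): e=[38,24,2] → █
    (4,3)@(9, 7): e=[62,-8,10] → ·
  covered (8 px):
    · · · █ · · · · · ·
    · · █ █ · · · · · ·
    · █ █ █ · · · · · ·
    · · █ █ · · · · · ·

Answer: [8,6,50]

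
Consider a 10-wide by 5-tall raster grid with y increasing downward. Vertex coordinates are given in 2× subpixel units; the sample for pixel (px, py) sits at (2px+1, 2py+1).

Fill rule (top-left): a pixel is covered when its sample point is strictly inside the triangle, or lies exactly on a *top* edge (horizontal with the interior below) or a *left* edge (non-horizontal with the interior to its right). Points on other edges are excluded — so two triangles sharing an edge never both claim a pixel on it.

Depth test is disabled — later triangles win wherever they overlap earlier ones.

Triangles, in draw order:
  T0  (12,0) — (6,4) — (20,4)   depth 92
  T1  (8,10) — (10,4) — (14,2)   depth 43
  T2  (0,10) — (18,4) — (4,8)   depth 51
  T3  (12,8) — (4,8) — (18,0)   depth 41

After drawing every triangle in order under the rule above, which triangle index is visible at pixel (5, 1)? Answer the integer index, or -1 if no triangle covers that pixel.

T0:
  2·area = 56  (B↔C swapped to make it positive)
  edge (12, 0)→(20, 4): d=(8,4) right/bottom  bias=-1
  edge (20, 4)→(6, 4): d=(-14,0) right/bottom  bias=-1
  edge (6, 4)→(12, 0): d=(6,-4) top-left  bias=+0
    (5,0)@(11, 1): e=[12,42,2] → X
    (6,0)@(13, 1): e=[4,42,10] → X
    (7,0)@(15, 1): e=[-4,42,18] → .
    (4,1)@(9, 3): e=[36,14,6] → X
    (7,1)@(15, 3): e=[12,14,30] → X
    (8,1)@(17, 3): e=[4,14,38] → X
    (9,1)@(19, 3): e=[-4,14,46] → .
    (4,2)@(9, 5): e=[52,-14,18] → .
    (5,2)@(11, 5): e=[44,-14,26] → .
    (6,2)@(13, 5): e=[36,-14,34] → .
    (7,2)@(15, 5): e=[28,-14,42] → .
    (8,2)@(17, 5): e=[20,-14,50] → .
  covered (7 px):
    . . . . . X X . . .
    . . . . X X X X X .
    . . . . . . . . . .
    . . . . . . . . . .
    . . . . . . . . . .
T1:
  2·area = 20
  edge (8, 10)→(10, 4): d=(2,-6) top-left  bias=+0
  edge (10, 4)→(14, 2): d=(4,-2) top-left  bias=+0
  edge (14, 2)→(8, 10): d=(-6,8) right/bottom  bias=-1
    (5,0)@(11, 1): e=[0,-10,30] → .  [on edge]
    (6,1)@(13, 3): e=[16,2,2] → X
    (7,1)@(15, 3): e=[28,6,-14] → .
    (5,2)@(11, 5): e=[8,6,6] → X
    (6,2)@(13, 5): e=[20,10,-10] → .
    (4,3)@(9, 7): e=[0,10,10] → X  [on edge]
    (5,3)@(11, 7): e=[12,14,-6] → .
    (4,4)@(9, 9): e=[4,18,-2] → .
  covered (3 px):
    . . . . . . . . . .
    . . . . . . X . . .
    . . . . . X . . . .
    . . . . X . . . . .
    . . . . . . . . . .
T2:
  2·area = 12  (B↔C swapped to make it positive)
  edge (0, 10)→(4, 8): d=(4,-2) top-left  bias=+0
  edge (4, 8)→(18, 4): d=(14,-4) top-left  bias=+0
  edge (18, 4)→(0, 10): d=(-18,6) right/bottom  bias=-1
    (7,2)@(15, 5): e=[10,2,0] → .  [on edge]
    (4,3)@(9, 7): e=[6,6,0] → .  [on edge]
    (1,4)@(3, 9): e=[2,10,0] → .  [on edge]
  covered (0 px):
    . . . . . . . . . .
    . . . . . . . . . .
    . . . . . . . . . .
    . . . . . . . . . .
    . . . . . . . . . .
T3:
  2·area = 64
  edge (12, 8)→(4, 8): d=(-8,0) right/bottom  bias=-1
  edge (4, 8)→(18, 0): d=(14,-8) top-left  bias=+0
  edge (18, 0)→(12, 8): d=(-6,8) right/bottom  bias=-1
    (8,0)@(17, 1): e=[56,6,2] → X
    (9,0)@(19, 1): e=[56,22,-14] → .
    (6,1)@(13, 3): e=[40,2,22] → X
    (7,1)@(15, 3): e=[40,18,6] → X
    (8,1)@(17, 3): e=[40,34,-10] → .
    (5,2)@(11, 5): e=[24,14,26] → X
    (7,2)@(15, 5): e=[24,46,-6] → .
    (3,3)@(7, 7): e=[8,10,46] → X
    (4,3)@(9, 7): e=[8,26,30] → X
    (6,3)@(13, 7): e=[8,58,-2] → .
    (3,4)@(7, 9): e=[-8,38,34] → .
    (4,4)@(9, 9): e=[-8,54,18] → .
  covered (8 px):
    . . . . . . . . X .
    . . . . . . X X . .
    . . . . . X X . . .
    . . . X X X . . . .
    . . . . . . . . . .

Z-buffer (winner per pixel, '.' = empty):
  . . . . . 0 0 . 3 .
  . . . . 0 0 3 3 0 .
  . . . . . 3 3 . . .
  . . . 3 3 3 . . . .
  . . . . . . . . . .

Final: 0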